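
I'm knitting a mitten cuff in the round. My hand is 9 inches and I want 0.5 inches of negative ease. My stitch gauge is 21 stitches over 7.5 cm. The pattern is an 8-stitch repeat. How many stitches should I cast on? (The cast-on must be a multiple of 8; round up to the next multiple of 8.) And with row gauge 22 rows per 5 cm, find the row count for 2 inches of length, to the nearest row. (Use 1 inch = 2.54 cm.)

Finished = 9 − 0.5 = 8.5 inches.
8.5 inches × 2.54 = 21.59 cm.
21/7.5 = 2.8 sts per cm; 21.59 × 2.8 = 60.45 sts.
Next multiple of 8 → 64.
2 inches = 5.08 cm; × 4.4 = 22.35 → 22 rows.

Cast on 64 stitches; work 22 rows.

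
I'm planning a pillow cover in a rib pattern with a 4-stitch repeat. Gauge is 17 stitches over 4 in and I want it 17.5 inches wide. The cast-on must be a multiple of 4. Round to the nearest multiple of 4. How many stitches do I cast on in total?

17 / 4 = 4.25 sts per inch.
17.5 × 4.25 = 74.38 sts.
Nearest multiple of 4: 76.

CO 76 sts.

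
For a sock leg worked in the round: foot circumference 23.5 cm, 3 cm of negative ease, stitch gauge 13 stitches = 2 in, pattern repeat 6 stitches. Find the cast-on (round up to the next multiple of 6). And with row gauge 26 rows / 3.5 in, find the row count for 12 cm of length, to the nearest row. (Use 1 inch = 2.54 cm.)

Finished = 23.5 − 3 = 20.5 cm.
20.5 cm × 1/2.54 = 8.07 inches.
13/2 = 6.5 sts per in; 8.07 × 6.5 = 52.46 sts.
Next multiple of 6 → 54.
12 cm = 4.72 inches; × 7.429 = 35.10 → 35 rows.

Cast on 54 stitches; work 35 rows.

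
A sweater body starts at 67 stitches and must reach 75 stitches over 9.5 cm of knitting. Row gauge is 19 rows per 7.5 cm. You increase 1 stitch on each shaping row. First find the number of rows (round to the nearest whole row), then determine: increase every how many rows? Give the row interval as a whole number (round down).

Rows = 9.5 × 2.533 = 24.1 → 24 rows.
Stitches to add: 8 → 8 shaping rows (at 1 st each).
24 / 8 = 3.00 → every 3 rows.

Increase every 3rd row.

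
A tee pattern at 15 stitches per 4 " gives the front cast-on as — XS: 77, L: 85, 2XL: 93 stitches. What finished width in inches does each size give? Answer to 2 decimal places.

15/4 = 3.75 sts per in.
XS: 77 / 3.75 = 20.533 → 20.53 in.
L: 85 / 3.75 = 22.667 → 22.67 in.
2XL: 93 / 3.75 = 24.800 → 24.80 in.

XS 20.53 inches; L 22.67 inches; 2XL 24.80 inches.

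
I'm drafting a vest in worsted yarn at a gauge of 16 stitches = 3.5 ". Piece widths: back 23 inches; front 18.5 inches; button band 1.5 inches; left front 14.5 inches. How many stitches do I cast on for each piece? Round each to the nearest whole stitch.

back 105; front 85; button band 7; left front 66.

Rate = 16/3.5 = 4.571 sts per in.
back: 23 × 4.571 = 105.14 → 105.
front: 18.5 × 4.571 = 84.57 → 85.
button band: 1.5 × 4.571 = 6.86 → 7.
left front: 14.5 × 4.571 = 66.29 → 66.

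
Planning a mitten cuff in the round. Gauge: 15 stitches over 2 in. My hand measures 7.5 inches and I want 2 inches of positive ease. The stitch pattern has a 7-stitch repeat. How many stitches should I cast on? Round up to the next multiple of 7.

77 stitches.

Finished = 7.5 + 2 = 9.5 inches.
15 / 2 = 7.5 sts/in.
9.5 × 7.5 = 71.25 sts.
Next multiple of 7: 77.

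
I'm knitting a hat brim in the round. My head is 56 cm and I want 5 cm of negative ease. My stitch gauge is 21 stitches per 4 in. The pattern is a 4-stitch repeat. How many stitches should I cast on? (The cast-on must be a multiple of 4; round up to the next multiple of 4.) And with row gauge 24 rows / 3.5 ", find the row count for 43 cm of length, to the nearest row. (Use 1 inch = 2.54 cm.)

Cast on 108 stitches; work 116 rows.

Finished = 56 − 5 = 51 cm.
51 cm × 1/2.54 = 20.08 inches.
21/4 = 5.25 sts per in; 20.08 × 5.25 = 105.41 sts.
Next multiple of 4 → 108.
43 cm = 16.93 inches; × 6.857 = 116.09 → 116 rows.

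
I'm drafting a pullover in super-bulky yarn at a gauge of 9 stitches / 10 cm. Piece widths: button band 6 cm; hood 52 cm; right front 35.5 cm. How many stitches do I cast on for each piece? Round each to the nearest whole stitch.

Rate = 9/10 = 0.9 sts per cm.
button band: 6 × 0.9 = 5.40 → 5.
hood: 52 × 0.9 = 46.80 → 47.
right front: 35.5 × 0.9 = 31.95 → 32.

button band 5; hood 47; right front 32.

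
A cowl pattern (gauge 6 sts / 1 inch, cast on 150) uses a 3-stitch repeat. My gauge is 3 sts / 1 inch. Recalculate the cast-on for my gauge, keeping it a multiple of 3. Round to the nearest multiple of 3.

Cast on 75 stitches.

150 × 3 / 6 = 75.00.
Nearest multiple of 3: 75.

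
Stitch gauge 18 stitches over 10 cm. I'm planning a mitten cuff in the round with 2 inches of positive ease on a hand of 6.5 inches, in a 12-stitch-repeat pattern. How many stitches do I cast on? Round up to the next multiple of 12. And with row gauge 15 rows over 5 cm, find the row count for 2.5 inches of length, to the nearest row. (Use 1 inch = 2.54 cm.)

Cast on 48 stitches; work 19 rows.

Finished = 6.5 + 2 = 8.5 inches.
8.5 inches × 2.54 = 21.59 cm.
18/10 = 1.8 sts per cm; 21.59 × 1.8 = 38.86 sts.
Next multiple of 12 → 48.
2.5 inches = 6.35 cm; × 3 = 19.05 → 19 rows.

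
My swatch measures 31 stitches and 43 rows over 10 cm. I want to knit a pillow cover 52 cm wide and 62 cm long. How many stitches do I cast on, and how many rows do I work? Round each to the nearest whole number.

Stitch gauge = 31/10 = 3.1 sts/cm; 52 × 3.1 = 161.20 → 161 sts.
Row gauge = 43/10 = 4.3 rows/cm; 62 × 4.3 = 266.60 → 267 rows.

Cast on 161 stitches and work 267 rows.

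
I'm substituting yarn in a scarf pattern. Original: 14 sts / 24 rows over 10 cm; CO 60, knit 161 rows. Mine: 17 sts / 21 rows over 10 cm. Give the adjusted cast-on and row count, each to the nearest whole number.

Stitches: 60 × 17/14 = 72.86 → 73.
Rows: 161 × 21/24 = 140.88 → 141.

Cast on 73 stitches; work 141 rows.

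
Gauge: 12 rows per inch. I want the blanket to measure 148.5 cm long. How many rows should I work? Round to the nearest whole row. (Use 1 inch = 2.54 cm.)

148.5 cm = 58.46 in.
12 rows / 1 in = 12 rows per inch.
58.46 × 12 = 701.57 rows.
Round to nearest → 702.

Work 702 rows.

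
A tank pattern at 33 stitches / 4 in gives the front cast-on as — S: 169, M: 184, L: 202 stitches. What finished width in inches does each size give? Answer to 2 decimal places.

33/4 = 8.25 sts per in.
S: 169 / 8.25 = 20.485 → 20.48 in.
M: 184 / 8.25 = 22.303 → 22.30 in.
L: 202 / 8.25 = 24.485 → 24.48 in.

S 20.48 inches; M 22.30 inches; L 24.48 inches.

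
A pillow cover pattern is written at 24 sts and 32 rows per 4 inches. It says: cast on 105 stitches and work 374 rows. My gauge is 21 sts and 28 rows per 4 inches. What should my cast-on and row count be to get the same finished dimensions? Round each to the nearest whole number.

Cast on 92 stitches; work 327 rows.

Stitches: 105 × 21/24 = 91.88 → 92.
Rows: 374 × 28/32 = 327.25 → 327.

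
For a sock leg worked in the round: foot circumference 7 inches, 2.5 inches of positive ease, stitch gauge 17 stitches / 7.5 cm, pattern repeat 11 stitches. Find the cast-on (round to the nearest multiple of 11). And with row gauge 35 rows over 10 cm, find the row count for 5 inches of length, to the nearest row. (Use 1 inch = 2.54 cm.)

Finished = 7 + 2.5 = 9.5 inches.
9.5 inches × 2.54 = 24.13 cm.
17/7.5 = 2.267 sts per cm; 24.13 × 2.267 = 54.69 sts.
Nearest multiple of 11 → 55.
5 inches = 12.70 cm; × 3.5 = 44.45 → 44 rows.

Cast on 55 stitches; work 44 rows.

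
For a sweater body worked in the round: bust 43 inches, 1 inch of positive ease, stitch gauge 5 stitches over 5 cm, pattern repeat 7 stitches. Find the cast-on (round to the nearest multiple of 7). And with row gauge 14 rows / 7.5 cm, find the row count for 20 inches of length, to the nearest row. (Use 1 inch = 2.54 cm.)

Finished = 43 + 1 = 44 inches.
44 inches × 2.54 = 111.76 cm.
5/5 = 1 sts per cm; 111.76 × 1 = 111.76 sts.
Nearest multiple of 7 → 112.
20 inches = 50.80 cm; × 1.867 = 94.83 → 95 rows.

Cast on 112 stitches; work 95 rows.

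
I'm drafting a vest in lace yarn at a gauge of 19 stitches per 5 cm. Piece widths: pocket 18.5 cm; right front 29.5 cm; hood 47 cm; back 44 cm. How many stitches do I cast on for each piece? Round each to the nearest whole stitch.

Rate = 19/5 = 3.8 sts per cm.
pocket: 18.5 × 3.8 = 70.30 → 70.
right front: 29.5 × 3.8 = 112.10 → 112.
hood: 47 × 3.8 = 178.60 → 179.
back: 44 × 3.8 = 167.20 → 167.

pocket 70; right front 112; hood 179; back 167.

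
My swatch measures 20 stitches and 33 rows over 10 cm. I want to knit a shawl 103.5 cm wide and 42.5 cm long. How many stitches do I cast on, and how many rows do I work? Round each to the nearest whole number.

Stitch gauge = 20/10 = 2 sts/cm; 103.5 × 2 = 207.00 → 207 sts.
Row gauge = 33/10 = 3.3 rows/cm; 42.5 × 3.3 = 140.25 → 140 rows.

Cast on 207 stitches and work 140 rows.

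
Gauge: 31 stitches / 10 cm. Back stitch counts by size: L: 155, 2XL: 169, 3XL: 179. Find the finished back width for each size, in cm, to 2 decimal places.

L 50.00 cm; 2XL 54.52 cm; 3XL 57.74 cm.

31/10 = 3.1 sts per cm.
L: 155 / 3.1 = 50.000 → 50.00 cm.
2XL: 169 / 3.1 = 54.516 → 54.52 cm.
3XL: 179 / 3.1 = 57.742 → 57.74 cm.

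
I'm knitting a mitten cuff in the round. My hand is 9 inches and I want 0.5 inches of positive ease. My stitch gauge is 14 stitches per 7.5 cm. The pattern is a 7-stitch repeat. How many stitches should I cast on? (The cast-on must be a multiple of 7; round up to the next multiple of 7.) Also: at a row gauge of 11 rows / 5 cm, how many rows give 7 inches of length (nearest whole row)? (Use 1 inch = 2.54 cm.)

Finished = 9 + 0.5 = 9.5 inches.
9.5 inches × 2.54 = 24.13 cm.
14/7.5 = 1.867 sts per cm; 24.13 × 1.867 = 45.04 sts.
Next multiple of 7 → 49.
7 inches = 17.78 cm; × 2.2 = 39.12 → 39 rows.

Cast on 49 stitches; work 39 rows.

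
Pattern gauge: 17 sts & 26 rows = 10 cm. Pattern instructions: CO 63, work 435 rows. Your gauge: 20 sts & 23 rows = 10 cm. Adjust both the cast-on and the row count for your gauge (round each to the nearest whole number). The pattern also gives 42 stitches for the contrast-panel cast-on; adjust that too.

Stitches: 63 × 20/17 = 74.12 → 74.
Rows: 435 × 23/26 = 384.81 → 385.
contrast-panel cast-on: 42 × 20/17 = 49.41 → 49.

Cast on 74 stitches; work 385 rows; contrast-panel cast-on 49 stitches.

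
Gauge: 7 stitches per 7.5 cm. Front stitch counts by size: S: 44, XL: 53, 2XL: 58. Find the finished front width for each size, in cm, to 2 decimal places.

S 47.14 cm; XL 56.79 cm; 2XL 62.14 cm.

7/7.5 = 0.933 sts per cm.
S: 44 / 0.933 = 47.143 → 47.14 cm.
XL: 53 / 0.933 = 56.786 → 56.79 cm.
2XL: 58 / 0.933 = 62.143 → 62.14 cm.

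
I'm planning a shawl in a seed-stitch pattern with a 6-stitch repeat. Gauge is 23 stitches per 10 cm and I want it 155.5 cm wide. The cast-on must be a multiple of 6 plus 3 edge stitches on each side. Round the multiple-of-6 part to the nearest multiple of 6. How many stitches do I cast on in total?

Cast on 360 stitches.

23 / 10 = 2.3 sts per cm.
155.5 × 2.3 = 357.65 sts.
Less 6 edge sts → 351.65 for the repeat.
Nearest multiple of 6: 354.
Add back 6 edge sts → 360.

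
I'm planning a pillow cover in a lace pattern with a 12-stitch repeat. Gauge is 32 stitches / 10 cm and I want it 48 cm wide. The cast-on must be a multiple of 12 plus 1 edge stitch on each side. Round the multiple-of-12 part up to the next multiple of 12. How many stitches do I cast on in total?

32 / 10 = 3.2 sts per cm.
48 × 3.2 = 153.60 sts.
Less 2 edge sts → 151.60 for the repeat.
Next multiple of 12: 156.
Add back 2 edge sts → 158.

Cast on 158 stitches.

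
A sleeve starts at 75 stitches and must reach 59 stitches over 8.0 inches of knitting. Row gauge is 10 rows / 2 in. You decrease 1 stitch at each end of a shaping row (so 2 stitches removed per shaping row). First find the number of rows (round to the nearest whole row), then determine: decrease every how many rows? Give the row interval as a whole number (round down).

Decrease every 5th row.

Rows = 8.0 × 5 = 40.0 → 40 rows.
Stitches to remove: 16 → 8 shaping rows (at 2 st each).
40 / 8 = 5.00 → every 5 rows.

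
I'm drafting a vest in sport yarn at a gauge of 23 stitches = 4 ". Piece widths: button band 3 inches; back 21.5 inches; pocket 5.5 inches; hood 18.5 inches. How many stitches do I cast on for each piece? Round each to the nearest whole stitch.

Rate = 23/4 = 5.75 sts per in.
button band: 3 × 5.75 = 17.25 → 17.
back: 21.5 × 5.75 = 123.62 → 124.
pocket: 5.5 × 5.75 = 31.62 → 32.
hood: 18.5 × 5.75 = 106.38 → 106.

button band 17; back 124; pocket 32; hood 106.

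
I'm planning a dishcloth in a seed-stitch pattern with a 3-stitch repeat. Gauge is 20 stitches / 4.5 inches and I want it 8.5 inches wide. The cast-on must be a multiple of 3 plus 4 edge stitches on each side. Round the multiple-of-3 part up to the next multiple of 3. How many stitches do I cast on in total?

20 / 4.5 = 4.444 sts per inch.
8.5 × 4.444 = 37.78 sts.
Less 8 edge sts → 29.78 for the repeat.
Next multiple of 3: 30.
Add back 8 edge sts → 38.

CO 38 sts.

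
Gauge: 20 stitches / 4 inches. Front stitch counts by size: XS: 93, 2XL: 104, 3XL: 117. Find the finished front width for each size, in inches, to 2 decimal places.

XS 18.60 inches; 2XL 20.80 inches; 3XL 23.40 inches.

20/4 = 5 sts per in.
XS: 93 / 5 = 18.600 → 18.60 in.
2XL: 104 / 5 = 20.800 → 20.80 in.
3XL: 117 / 5 = 23.400 → 23.40 in.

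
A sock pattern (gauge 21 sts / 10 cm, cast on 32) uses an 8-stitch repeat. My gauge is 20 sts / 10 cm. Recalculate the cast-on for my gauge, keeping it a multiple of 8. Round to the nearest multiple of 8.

32 × 20 / 21 = 30.48.
Nearest multiple of 8: 32.

32 stitches.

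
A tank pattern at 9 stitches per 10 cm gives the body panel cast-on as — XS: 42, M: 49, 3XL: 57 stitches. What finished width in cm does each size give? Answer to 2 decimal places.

9/10 = 0.9 sts per cm.
XS: 42 / 0.9 = 46.667 → 46.67 cm.
M: 49 / 0.9 = 54.444 → 54.44 cm.
3XL: 57 / 0.9 = 63.333 → 63.33 cm.

XS 46.67 cm; M 54.44 cm; 3XL 63.33 cm.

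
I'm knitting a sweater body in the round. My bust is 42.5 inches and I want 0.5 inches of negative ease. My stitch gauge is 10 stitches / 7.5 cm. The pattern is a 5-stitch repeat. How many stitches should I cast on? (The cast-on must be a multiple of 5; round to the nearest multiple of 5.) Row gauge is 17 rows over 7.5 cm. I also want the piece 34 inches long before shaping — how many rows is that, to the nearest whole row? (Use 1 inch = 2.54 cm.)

Cast on 140 stitches; work 196 rows.

Finished = 42.5 − 0.5 = 42 inches.
42 inches × 2.54 = 106.68 cm.
10/7.5 = 1.333 sts per cm; 106.68 × 1.333 = 142.24 sts.
Nearest multiple of 5 → 140.
34 inches = 86.36 cm; × 2.267 = 195.75 → 196 rows.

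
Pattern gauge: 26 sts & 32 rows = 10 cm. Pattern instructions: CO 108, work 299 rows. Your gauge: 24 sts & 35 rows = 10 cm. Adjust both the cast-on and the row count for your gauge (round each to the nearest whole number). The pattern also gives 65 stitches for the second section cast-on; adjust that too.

Stitches: 108 × 24/26 = 99.69 → 100.
Rows: 299 × 35/32 = 327.03 → 327.
second section cast-on: 65 × 24/26 = 60.00 → 60.

Cast on 100 stitches; work 327 rows; second section cast-on 60 stitches.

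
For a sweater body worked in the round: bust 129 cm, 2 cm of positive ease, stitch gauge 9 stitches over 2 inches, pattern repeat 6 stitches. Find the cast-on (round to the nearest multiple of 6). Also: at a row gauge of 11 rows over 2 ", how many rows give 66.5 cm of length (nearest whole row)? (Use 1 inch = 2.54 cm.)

Cast on 234 stitches; work 144 rows.

Finished = 129 + 2 = 131 cm.
131 cm × 1/2.54 = 51.57 inches.
9/2 = 4.5 sts per in; 51.57 × 4.5 = 232.09 sts.
Nearest multiple of 6 → 234.
66.5 cm = 26.18 inches; × 5.5 = 144.00 → 144 rows.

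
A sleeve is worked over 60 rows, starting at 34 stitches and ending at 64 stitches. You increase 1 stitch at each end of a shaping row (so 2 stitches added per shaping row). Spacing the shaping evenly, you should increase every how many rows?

Stitches to add: |64 − 34| = 30.
Shaping rows needed: 30 / 2 = 15.
60 rows / 15 = every 4 rows.

Increase every 4th row.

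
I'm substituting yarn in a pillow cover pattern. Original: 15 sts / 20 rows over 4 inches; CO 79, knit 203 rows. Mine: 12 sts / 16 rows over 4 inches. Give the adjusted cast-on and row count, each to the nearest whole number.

Stitches: 79 × 12/15 = 63.20 → 63.
Rows: 203 × 16/20 = 162.40 → 162.

Cast on 63 stitches; work 162 rows.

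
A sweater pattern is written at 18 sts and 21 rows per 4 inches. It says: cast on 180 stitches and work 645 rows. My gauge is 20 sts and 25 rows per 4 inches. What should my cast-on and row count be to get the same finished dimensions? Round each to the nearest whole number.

Stitches: 180 × 20/18 = 200.00 → 200.
Rows: 645 × 25/21 = 767.86 → 768.

Cast on 200 stitches; work 768 rows.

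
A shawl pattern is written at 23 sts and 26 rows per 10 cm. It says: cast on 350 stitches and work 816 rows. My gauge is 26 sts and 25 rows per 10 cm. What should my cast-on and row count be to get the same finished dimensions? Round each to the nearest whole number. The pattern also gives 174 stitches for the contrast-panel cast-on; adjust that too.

Stitches: 350 × 26/23 = 395.65 → 396.
Rows: 816 × 25/26 = 784.62 → 785.
contrast-panel cast-on: 174 × 26/23 = 196.70 → 197.

Cast on 396 stitches; work 785 rows; contrast-panel cast-on 197 stitches.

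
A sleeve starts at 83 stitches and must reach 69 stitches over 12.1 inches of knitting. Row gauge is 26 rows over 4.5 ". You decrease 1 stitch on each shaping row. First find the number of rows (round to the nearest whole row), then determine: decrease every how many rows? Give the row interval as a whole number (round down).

Rows = 12.1 × 5.778 = 69.9 → 70 rows.
Stitches to remove: 14 → 14 shaping rows (at 1 st each).
70 / 14 = 5.00 → every 5 rows.

Decrease every 5th row.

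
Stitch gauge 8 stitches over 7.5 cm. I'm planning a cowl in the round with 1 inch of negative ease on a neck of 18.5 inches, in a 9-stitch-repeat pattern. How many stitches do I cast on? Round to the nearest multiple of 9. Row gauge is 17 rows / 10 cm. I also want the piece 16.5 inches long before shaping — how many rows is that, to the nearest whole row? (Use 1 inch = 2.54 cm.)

Finished = 18.5 − 1 = 17.5 inches.
17.5 inches × 2.54 = 44.45 cm.
8/7.5 = 1.067 sts per cm; 44.45 × 1.067 = 47.41 sts.
Nearest multiple of 9 → 45.
16.5 inches = 41.91 cm; × 1.7 = 71.25 → 71 rows.

Cast on 45 stitches; work 71 rows.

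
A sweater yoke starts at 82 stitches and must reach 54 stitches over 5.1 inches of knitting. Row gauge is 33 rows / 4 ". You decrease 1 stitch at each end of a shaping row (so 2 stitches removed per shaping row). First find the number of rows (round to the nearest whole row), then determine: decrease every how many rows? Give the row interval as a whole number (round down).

Decrease every 3rd row.

Rows = 5.1 × 8.25 = 42.1 → 42 rows.
Stitches to remove: 28 → 14 shaping rows (at 2 st each).
42 / 14 = 3.00 → every 3 rows.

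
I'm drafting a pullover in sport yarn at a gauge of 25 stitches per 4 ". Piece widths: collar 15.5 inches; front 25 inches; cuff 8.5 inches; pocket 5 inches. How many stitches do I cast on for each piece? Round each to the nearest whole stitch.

Rate = 25/4 = 6.25 sts per in.
collar: 15.5 × 6.25 = 96.88 → 97.
front: 25 × 6.25 = 156.25 → 156.
cuff: 8.5 × 6.25 = 53.12 → 53.
pocket: 5 × 6.25 = 31.25 → 31.

collar 97; front 156; cuff 53; pocket 31.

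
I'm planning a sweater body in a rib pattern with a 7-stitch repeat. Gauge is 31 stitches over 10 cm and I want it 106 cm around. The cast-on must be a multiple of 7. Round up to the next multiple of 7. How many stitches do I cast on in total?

31 / 10 = 3.1 sts per cm.
106 × 3.1 = 328.60 sts.
Next multiple of 7: 329.

329 stitches.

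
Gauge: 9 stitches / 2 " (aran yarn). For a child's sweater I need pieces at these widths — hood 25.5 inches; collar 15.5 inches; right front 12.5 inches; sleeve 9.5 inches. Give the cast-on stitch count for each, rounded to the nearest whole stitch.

Rate = 9/2 = 4.5 sts per in.
hood: 25.5 × 4.5 = 114.75 → 115.
collar: 15.5 × 4.5 = 69.75 → 70.
right front: 12.5 × 4.5 = 56.25 → 56.
sleeve: 9.5 × 4.5 = 42.75 → 43.

hood 115; collar 70; right front 56; sleeve 43.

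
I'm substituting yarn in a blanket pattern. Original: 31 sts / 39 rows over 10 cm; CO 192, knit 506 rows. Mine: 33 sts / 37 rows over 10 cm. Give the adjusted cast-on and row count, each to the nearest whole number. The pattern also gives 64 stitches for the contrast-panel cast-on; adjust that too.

Cast on 204 stitches; work 480 rows; contrast-panel cast-on 68 stitches.

Stitches: 192 × 33/31 = 204.39 → 204.
Rows: 506 × 37/39 = 480.05 → 480.
contrast-panel cast-on: 64 × 33/31 = 68.13 → 68.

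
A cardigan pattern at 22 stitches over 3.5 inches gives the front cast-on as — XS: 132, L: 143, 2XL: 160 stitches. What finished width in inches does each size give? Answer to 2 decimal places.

22/3.5 = 6.286 sts per in.
XS: 132 / 6.286 = 21.000 → 21.00 in.
L: 143 / 6.286 = 22.750 → 22.75 in.
2XL: 160 / 6.286 = 25.455 → 25.45 in.

XS 21.00 inches; L 22.75 inches; 2XL 25.45 inches.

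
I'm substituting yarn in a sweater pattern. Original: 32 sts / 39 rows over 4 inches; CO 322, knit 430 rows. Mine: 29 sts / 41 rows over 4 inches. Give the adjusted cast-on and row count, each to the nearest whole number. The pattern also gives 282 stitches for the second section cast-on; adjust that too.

Cast on 292 stitches; work 452 rows; second section cast-on 256 stitches.

Stitches: 322 × 29/32 = 291.81 → 292.
Rows: 430 × 41/39 = 452.05 → 452.
second section cast-on: 282 × 29/32 = 255.56 → 256.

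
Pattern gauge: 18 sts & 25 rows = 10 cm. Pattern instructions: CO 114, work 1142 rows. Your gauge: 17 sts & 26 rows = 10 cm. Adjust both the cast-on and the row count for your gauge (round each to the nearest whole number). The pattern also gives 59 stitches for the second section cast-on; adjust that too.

Stitches: 114 × 17/18 = 107.67 → 108.
Rows: 1142 × 26/25 = 1187.68 → 1188.
second section cast-on: 59 × 17/18 = 55.72 → 56.

Cast on 108 stitches; work 1188 rows; second section cast-on 56 stitches.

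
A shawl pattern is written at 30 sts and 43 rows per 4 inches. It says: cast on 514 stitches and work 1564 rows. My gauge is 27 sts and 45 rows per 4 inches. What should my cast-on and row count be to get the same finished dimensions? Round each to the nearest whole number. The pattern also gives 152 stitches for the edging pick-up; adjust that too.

Cast on 463 stitches; work 1637 rows; edging pick-up 137 stitches.

Stitches: 514 × 27/30 = 462.60 → 463.
Rows: 1564 × 45/43 = 1636.74 → 1637.
edging pick-up: 152 × 27/30 = 136.80 → 137.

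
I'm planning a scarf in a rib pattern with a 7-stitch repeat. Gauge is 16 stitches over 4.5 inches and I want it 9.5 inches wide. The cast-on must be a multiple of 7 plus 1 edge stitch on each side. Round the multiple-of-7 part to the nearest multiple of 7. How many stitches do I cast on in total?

16 / 4.5 = 3.556 sts per inch.
9.5 × 3.556 = 33.78 sts.
Less 2 edge sts → 31.78 for the repeat.
Nearest multiple of 7: 35.
Add back 2 edge sts → 37.

Cast on 37 stitches.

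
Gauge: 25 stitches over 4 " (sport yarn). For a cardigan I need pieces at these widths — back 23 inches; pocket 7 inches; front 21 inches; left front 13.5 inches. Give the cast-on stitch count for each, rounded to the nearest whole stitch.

Rate = 25/4 = 6.25 sts per in.
back: 23 × 6.25 = 143.75 → 144.
pocket: 7 × 6.25 = 43.75 → 44.
front: 21 × 6.25 = 131.25 → 131.
left front: 13.5 × 6.25 = 84.38 → 84.

back 144; pocket 44; front 131; left front 84.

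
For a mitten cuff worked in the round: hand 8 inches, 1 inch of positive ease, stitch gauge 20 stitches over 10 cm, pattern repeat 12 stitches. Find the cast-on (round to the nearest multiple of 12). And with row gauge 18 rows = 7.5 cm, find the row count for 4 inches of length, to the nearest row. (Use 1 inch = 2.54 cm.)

Cast on 48 stitches; work 24 rows.

Finished = 8 + 1 = 9 inches.
9 inches × 2.54 = 22.86 cm.
20/10 = 2 sts per cm; 22.86 × 2 = 45.72 sts.
Nearest multiple of 12 → 48.
4 inches = 10.16 cm; × 2.4 = 24.38 → 24 rows.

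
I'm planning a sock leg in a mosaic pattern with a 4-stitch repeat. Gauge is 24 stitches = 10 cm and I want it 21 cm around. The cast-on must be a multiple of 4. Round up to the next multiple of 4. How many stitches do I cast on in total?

Cast on 52 stitches.

24 / 10 = 2.4 sts per cm.
21 × 2.4 = 50.40 sts.
Next multiple of 4: 52.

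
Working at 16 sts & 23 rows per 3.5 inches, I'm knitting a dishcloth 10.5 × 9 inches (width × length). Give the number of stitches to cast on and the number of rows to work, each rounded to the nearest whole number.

Cast on 48 stitches and work 59 rows.

Stitch gauge = 16/3.5 = 4.571 sts/in; 10.5 × 4.571 = 48.00 → 48 sts.
Row gauge = 23/3.5 = 6.571 rows/in; 9 × 6.571 = 59.14 → 59 rows.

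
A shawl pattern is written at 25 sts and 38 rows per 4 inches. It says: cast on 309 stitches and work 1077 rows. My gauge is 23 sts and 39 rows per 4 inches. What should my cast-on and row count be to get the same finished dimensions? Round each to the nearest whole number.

Cast on 284 stitches; work 1105 rows.

Stitches: 309 × 23/25 = 284.28 → 284.
Rows: 1077 × 39/38 = 1105.34 → 1105.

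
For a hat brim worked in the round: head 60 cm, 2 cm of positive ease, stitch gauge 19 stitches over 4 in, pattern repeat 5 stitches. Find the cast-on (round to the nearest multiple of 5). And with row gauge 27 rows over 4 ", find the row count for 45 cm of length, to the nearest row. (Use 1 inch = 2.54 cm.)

Finished = 60 + 2 = 62 cm.
62 cm × 1/2.54 = 24.41 inches.
19/4 = 4.75 sts per in; 24.41 × 4.75 = 115.94 sts.
Nearest multiple of 5 → 115.
45 cm = 17.72 inches; × 6.75 = 119.59 → 120 rows.

Cast on 115 stitches; work 120 rows.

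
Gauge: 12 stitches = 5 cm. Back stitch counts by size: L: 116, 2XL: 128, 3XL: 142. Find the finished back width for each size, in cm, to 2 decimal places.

12/5 = 2.4 sts per cm.
L: 116 / 2.4 = 48.333 → 48.33 cm.
2XL: 128 / 2.4 = 53.333 → 53.33 cm.
3XL: 142 / 2.4 = 59.167 → 59.17 cm.

L 48.33 cm; 2XL 53.33 cm; 3XL 59.17 cm.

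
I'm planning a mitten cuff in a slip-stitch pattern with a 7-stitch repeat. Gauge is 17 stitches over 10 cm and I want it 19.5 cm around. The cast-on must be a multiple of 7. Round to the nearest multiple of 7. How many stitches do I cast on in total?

Cast on 35 stitches.

17 / 10 = 1.7 sts per cm.
19.5 × 1.7 = 33.15 sts.
Nearest multiple of 7: 35.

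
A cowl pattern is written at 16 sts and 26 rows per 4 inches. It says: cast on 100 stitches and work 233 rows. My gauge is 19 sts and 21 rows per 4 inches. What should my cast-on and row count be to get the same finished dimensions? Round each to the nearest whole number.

Cast on 119 stitches; work 188 rows.

Stitches: 100 × 19/16 = 118.75 → 119.
Rows: 233 × 21/26 = 188.19 → 188.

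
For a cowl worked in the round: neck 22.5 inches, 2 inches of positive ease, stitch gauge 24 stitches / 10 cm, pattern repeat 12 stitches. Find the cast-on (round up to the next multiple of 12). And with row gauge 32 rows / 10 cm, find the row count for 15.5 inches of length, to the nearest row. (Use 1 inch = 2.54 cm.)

Cast on 156 stitches; work 126 rows.

Finished = 22.5 + 2 = 24.5 inches.
24.5 inches × 2.54 = 62.23 cm.
24/10 = 2.4 sts per cm; 62.23 × 2.4 = 149.35 sts.
Next multiple of 12 → 156.
15.5 inches = 39.37 cm; × 3.2 = 125.98 → 126 rows.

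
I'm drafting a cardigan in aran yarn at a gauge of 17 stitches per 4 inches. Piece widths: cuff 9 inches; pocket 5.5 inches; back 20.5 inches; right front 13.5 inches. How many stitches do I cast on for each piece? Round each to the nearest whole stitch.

cuff 38; pocket 23; back 87; right front 57.

Rate = 17/4 = 4.25 sts per in.
cuff: 9 × 4.25 = 38.25 → 38.
pocket: 5.5 × 4.25 = 23.38 → 23.
back: 20.5 × 4.25 = 87.12 → 87.
right front: 13.5 × 4.25 = 57.38 → 57.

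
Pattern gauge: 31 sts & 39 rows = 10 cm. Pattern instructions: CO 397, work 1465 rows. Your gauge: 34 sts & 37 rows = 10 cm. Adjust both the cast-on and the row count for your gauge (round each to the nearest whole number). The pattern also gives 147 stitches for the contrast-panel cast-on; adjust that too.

Cast on 435 stitches; work 1390 rows; contrast-panel cast-on 161 stitches.

Stitches: 397 × 34/31 = 435.42 → 435.
Rows: 1465 × 37/39 = 1389.87 → 1390.
contrast-panel cast-on: 147 × 34/31 = 161.23 → 161.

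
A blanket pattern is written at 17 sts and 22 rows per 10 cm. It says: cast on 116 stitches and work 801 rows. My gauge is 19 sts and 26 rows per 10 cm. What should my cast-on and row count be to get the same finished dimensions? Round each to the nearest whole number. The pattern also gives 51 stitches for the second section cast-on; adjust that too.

Cast on 130 stitches; work 947 rows; second section cast-on 57 stitches.

Stitches: 116 × 19/17 = 129.65 → 130.
Rows: 801 × 26/22 = 946.64 → 947.
second section cast-on: 51 × 19/17 = 57.00 → 57.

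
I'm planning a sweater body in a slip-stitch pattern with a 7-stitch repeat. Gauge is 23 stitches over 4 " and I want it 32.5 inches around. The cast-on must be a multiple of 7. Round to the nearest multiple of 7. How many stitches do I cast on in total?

23 / 4 = 5.75 sts per inch.
32.5 × 5.75 = 186.88 sts.
Nearest multiple of 7: 189.

CO 189 sts.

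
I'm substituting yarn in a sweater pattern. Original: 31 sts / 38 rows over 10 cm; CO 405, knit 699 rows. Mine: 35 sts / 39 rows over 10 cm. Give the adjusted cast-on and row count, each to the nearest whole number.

Cast on 457 stitches; work 717 rows.

Stitches: 405 × 35/31 = 457.26 → 457.
Rows: 699 × 39/38 = 717.39 → 717.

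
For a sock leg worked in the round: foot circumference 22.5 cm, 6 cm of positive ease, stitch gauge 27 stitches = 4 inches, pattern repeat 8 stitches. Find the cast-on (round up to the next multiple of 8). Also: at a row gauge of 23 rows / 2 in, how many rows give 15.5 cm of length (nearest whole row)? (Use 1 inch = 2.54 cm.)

Finished = 22.5 + 6 = 28.5 cm.
28.5 cm × 1/2.54 = 11.22 inches.
27/4 = 6.75 sts per in; 11.22 × 6.75 = 75.74 sts.
Next multiple of 8 → 80.
15.5 cm = 6.10 inches; × 11.5 = 70.18 → 70 rows.

Cast on 80 stitches; work 70 rows.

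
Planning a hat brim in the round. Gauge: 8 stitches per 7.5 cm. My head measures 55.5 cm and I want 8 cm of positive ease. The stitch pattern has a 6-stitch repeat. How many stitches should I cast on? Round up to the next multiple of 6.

CO 72 sts.

Finished = 55.5 + 8 = 63.5 cm.
8 / 7.5 = 1.067 sts/cm.
63.5 × 1.067 = 67.73 sts.
Next multiple of 6: 72.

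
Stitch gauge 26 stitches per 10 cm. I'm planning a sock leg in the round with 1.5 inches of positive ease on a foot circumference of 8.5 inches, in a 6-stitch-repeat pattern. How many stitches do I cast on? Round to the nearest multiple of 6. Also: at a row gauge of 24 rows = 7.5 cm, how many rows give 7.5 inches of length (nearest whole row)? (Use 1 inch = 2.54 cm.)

Cast on 66 stitches; work 61 rows.

Finished = 8.5 + 1.5 = 10 inches.
10 inches × 2.54 = 25.40 cm.
26/10 = 2.6 sts per cm; 25.40 × 2.6 = 66.04 sts.
Nearest multiple of 6 → 66.
7.5 inches = 19.05 cm; × 3.2 = 60.96 → 61 rows.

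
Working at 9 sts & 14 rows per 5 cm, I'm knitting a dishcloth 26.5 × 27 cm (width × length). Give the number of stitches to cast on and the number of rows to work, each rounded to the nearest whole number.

Cast on 48 stitches and work 76 rows.

Stitch gauge = 9/5 = 1.8 sts/cm; 26.5 × 1.8 = 47.70 → 48 sts.
Row gauge = 14/5 = 2.8 rows/cm; 27 × 2.8 = 75.60 → 76 rows.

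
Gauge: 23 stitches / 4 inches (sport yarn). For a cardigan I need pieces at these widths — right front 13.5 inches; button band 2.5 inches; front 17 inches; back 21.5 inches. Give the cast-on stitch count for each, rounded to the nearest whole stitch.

Rate = 23/4 = 5.75 sts per in.
right front: 13.5 × 5.75 = 77.62 → 78.
button band: 2.5 × 5.75 = 14.38 → 14.
front: 17 × 5.75 = 97.75 → 98.
back: 21.5 × 5.75 = 123.62 → 124.

right front 78; button band 14; front 98; back 124.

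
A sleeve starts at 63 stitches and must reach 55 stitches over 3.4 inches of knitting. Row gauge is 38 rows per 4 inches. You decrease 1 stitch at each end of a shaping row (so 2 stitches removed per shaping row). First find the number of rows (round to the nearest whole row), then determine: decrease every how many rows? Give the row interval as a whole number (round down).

Rows = 3.4 × 9.5 = 32.3 → 32 rows.
Stitches to remove: 8 → 4 shaping rows (at 2 st each).
32 / 4 = 8.00 → every 8 rows.

Decrease every 8th row.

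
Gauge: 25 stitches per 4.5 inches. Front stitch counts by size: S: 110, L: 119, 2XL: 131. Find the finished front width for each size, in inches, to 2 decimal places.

25/4.5 = 5.556 sts per in.
S: 110 / 5.556 = 19.800 → 19.80 in.
L: 119 / 5.556 = 21.420 → 21.42 in.
2XL: 131 / 5.556 = 23.580 → 23.58 in.

S 19.80 inches; L 21.42 inches; 2XL 23.58 inches.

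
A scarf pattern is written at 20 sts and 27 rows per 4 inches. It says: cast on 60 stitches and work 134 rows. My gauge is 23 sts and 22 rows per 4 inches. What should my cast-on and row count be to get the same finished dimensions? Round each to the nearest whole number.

Stitches: 60 × 23/20 = 69.00 → 69.
Rows: 134 × 22/27 = 109.19 → 109.

Cast on 69 stitches; work 109 rows.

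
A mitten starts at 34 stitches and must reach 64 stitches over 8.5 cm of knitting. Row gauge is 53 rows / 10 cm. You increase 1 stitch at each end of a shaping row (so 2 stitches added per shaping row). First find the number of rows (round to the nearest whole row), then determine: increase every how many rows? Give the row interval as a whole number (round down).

Increase every 3rd row.

Rows = 8.5 × 5.3 = 45.0 → 45 rows.
Stitches to add: 30 → 15 shaping rows (at 2 st each).
45 / 15 = 3.00 → every 3 rows.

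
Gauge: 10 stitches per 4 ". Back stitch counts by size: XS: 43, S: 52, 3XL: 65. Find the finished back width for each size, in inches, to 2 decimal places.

10/4 = 2.5 sts per in.
XS: 43 / 2.5 = 17.200 → 17.20 in.
S: 52 / 2.5 = 20.800 → 20.80 in.
3XL: 65 / 2.5 = 26.000 → 26.00 in.

XS 17.20 inches; S 20.80 inches; 3XL 26.00 inches.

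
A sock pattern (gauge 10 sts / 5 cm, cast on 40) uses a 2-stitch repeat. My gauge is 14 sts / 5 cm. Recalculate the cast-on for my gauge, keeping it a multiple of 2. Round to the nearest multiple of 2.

40 × 14 / 10 = 56.00.
Nearest multiple of 2: 56.

CO 56 sts.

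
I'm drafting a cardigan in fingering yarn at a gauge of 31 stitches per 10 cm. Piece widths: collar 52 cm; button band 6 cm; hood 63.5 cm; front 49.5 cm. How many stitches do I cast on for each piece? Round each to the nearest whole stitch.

Rate = 31/10 = 3.1 sts per cm.
collar: 52 × 3.1 = 161.20 → 161.
button band: 6 × 3.1 = 18.60 → 19.
hood: 63.5 × 3.1 = 196.85 → 197.
front: 49.5 × 3.1 = 153.45 → 153.

collar 161; button band 19; hood 197; front 153.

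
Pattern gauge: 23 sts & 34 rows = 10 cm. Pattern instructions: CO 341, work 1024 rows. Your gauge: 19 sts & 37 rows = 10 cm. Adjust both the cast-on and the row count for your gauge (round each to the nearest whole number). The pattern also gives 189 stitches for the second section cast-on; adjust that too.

Cast on 282 stitches; work 1114 rows; second section cast-on 156 stitches.

Stitches: 341 × 19/23 = 281.70 → 282.
Rows: 1024 × 37/34 = 1114.35 → 1114.
second section cast-on: 189 × 19/23 = 156.13 → 156.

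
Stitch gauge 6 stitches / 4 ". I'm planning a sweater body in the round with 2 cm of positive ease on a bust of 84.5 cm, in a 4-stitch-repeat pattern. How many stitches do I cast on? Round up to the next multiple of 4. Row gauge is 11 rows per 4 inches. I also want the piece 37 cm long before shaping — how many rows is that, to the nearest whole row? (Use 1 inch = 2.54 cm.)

Cast on 52 stitches; work 40 rows.

Finished = 84.5 + 2 = 86.5 cm.
86.5 cm × 1/2.54 = 34.06 inches.
6/4 = 1.5 sts per in; 34.06 × 1.5 = 51.08 sts.
Next multiple of 4 → 52.
37 cm = 14.57 inches; × 2.75 = 40.06 → 40 rows.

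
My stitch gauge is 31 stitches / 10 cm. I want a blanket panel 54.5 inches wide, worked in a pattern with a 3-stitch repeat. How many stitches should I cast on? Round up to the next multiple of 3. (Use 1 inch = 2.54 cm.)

432 stitches.

54.5 in = 54.5 × 2.54 = 138.43 cm.
31 / 10 = 3.1 sts/cm.
138.43 × 3.1 = 429.13 sts.
→ 432.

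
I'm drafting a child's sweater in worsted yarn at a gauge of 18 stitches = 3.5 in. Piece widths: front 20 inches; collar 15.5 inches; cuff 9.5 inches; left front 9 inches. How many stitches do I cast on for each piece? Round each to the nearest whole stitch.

Rate = 18/3.5 = 5.143 sts per in.
front: 20 × 5.143 = 102.86 → 103.
collar: 15.5 × 5.143 = 79.71 → 80.
cuff: 9.5 × 5.143 = 48.86 → 49.
left front: 9 × 5.143 = 46.29 → 46.

front 103; collar 80; cuff 49; left front 46.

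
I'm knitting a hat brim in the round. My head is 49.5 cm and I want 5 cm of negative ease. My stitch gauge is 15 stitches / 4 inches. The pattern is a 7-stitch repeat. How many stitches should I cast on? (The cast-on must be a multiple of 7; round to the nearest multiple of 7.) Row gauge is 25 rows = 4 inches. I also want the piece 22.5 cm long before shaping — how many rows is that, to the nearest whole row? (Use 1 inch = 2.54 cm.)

Finished = 49.5 − 5 = 44.5 cm.
44.5 cm × 1/2.54 = 17.52 inches.
15/4 = 3.75 sts per in; 17.52 × 3.75 = 65.70 sts.
Nearest multiple of 7 → 63.
22.5 cm = 8.86 inches; × 6.25 = 55.36 → 55 rows.

Cast on 63 stitches; work 55 rows.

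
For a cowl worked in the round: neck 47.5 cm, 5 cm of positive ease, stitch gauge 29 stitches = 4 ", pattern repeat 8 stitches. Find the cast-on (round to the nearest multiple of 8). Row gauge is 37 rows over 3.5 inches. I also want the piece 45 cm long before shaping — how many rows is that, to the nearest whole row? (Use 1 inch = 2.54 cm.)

Finished = 47.5 + 5 = 52.5 cm.
52.5 cm × 1/2.54 = 20.67 inches.
29/4 = 7.25 sts per in; 20.67 × 7.25 = 149.85 sts.
Nearest multiple of 8 → 152.
45 cm = 17.72 inches; × 10.571 = 187.29 → 187 rows.

Cast on 152 stitches; work 187 rows.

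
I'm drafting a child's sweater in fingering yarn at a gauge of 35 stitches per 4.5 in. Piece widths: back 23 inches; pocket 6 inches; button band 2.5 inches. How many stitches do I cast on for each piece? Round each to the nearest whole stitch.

back 179; pocket 47; button band 19.

Rate = 35/4.5 = 7.778 sts per in.
back: 23 × 7.778 = 178.89 → 179.
pocket: 6 × 7.778 = 46.67 → 47.
button band: 2.5 × 7.778 = 19.44 → 19.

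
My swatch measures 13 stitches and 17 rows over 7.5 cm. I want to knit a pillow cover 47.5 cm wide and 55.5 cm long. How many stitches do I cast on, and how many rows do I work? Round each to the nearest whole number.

Cast on 82 stitches and work 126 rows.

Stitch gauge = 13/7.5 = 1.733 sts/cm; 47.5 × 1.733 = 82.33 → 82 sts.
Row gauge = 17/7.5 = 2.267 rows/cm; 55.5 × 2.267 = 125.80 → 126 rows.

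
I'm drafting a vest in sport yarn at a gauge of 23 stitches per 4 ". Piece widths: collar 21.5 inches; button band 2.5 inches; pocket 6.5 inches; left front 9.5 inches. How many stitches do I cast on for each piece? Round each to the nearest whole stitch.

collar 124; button band 14; pocket 37; left front 55.

Rate = 23/4 = 5.75 sts per in.
collar: 21.5 × 5.75 = 123.62 → 124.
button band: 2.5 × 5.75 = 14.38 → 14.
pocket: 6.5 × 5.75 = 37.38 → 37.
left front: 9.5 × 5.75 = 54.62 → 55.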